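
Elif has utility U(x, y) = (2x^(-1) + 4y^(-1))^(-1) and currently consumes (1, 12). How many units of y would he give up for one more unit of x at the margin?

For CES with ρ = -1, MRS = (2/4)·(y/x)^2.
At (1, 12): MRS = 72.
The indifference curve has slope −72 at this bundle.

MRS = 72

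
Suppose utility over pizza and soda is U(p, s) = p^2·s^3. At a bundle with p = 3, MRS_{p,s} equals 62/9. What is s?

s = 31

MU_p = 2·p·s^3 and MU_s = 3·p^2·s^2.
MRS = MU_p/MU_s = (2/3)·s/p.
Substitute p = 3: MRS = s/4.5. Setting s/4.5 = 62/9 gives s = (62/9)·4.5 = 31.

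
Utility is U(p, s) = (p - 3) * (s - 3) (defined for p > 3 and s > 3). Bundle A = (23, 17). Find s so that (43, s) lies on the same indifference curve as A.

U(23, 17) = 280.
Set U(43, s) = 280 and solve.
With p = 43: (43 − 3) = 40, so (s − 3) = 280/40 = 7.
So s = 3 + 7 = 10.
Check: U(43, 10) = 280.

s = 10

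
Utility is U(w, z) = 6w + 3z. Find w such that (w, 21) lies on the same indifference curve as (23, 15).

w = 20

U(23, 15) = 183.
Set U(w, 21) = 183 and solve.
6w + 3·21 = 183 ⇒ 6w = 120 ⇒ w = 20.
Check: U(20, 21) = 183.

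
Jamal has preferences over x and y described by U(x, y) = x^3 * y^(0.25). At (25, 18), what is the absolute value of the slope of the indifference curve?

MU_x = 3·x^2·y^(0.25) and MU_y = 0.25·x^3·y^(-0.75).
MRS = MU_x/MU_y = (12)·y/x.
At (25, 18): MRS = 216/25.
That is, one extra unit of x is worth 216/25 units of y at the margin.

MRS = 216/25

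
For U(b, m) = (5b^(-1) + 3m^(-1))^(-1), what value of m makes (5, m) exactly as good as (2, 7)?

U depends on (b, m) only through S = 5b^(-1) + 3m^(-1), so equal utility means equal S. At (2, 7): S = 41/14.
With b = 5: 5·5^(-1) = 1, so 3m^(-1) = 41/14 − 1 = 27/14, i.e. m^(-1) = 9/14.
Hence m = 1/(9/14) = 14/9.
Check: U(5, 14/9) = 0.3415.

m = 14/9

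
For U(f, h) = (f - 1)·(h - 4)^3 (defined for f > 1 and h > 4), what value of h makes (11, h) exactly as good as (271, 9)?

U(271, 9) = 33750.
Set U(11, h) = 33750 and solve.
With f = 11: (11 − 1) = 10, so (h − 4)^3 = 33750/10 = 3375.
Taking the cube root (with h > 4): h − 4 = 15, so h = 19.
Check: U(11, 19) = 33750.

h = 19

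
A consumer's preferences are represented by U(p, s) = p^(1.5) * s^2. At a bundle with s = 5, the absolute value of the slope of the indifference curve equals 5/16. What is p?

MU_p = 1.5·√p·s^2 and MU_s = 2·p^(1.5)·s.
MRS = MU_p/MU_s = (0.75)·s/p.
Substitute s = 5: MRS = 3.75/p. Setting 3.75/p = 5/16 gives p = 3.75/(5/16) = 12.

p = 12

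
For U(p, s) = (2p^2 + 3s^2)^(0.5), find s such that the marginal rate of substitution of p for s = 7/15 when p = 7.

s = 10

For CES with ρ = 2, MRS = (2/3)·(s/p)^(-1).
Setting (2/3)·(s/7)^(-1) = 7/15 gives (s/7)^(-1) = 0.7, so s/7 = 10/7 and s = 10.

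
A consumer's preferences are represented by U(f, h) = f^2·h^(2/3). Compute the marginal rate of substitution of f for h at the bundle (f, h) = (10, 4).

MRS = 1.2

MU_f = 2·f·h^(2/3) and MU_h = 2/3·f^2·h^(-1/3).
MRS = MU_f/MU_h = (3)·h/f.
At (10, 4): MRS = 1.2.
So at (10, 4) the consumer would give up 1.2 units of h for one more unit of f.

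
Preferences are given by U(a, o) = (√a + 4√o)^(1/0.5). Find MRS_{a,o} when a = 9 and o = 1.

For CES with ρ = 0.5, MRS = (1/4)·√(o/a).
At (9, 1): MRS = 1/12.
That is, one extra unit of a is worth 1/12 units of o at the margin.

MRS = 1/12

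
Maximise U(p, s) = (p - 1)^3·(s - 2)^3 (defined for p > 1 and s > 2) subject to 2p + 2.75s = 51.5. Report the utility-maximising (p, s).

p* = 12, s* = 10

MU_p = 3·(p−1)^2·(s−2)^3, MU_s = 3·(p−1)^3·(s−2)^2.
MRS = (s−2)/(p−1).
Tangency: set MRS = p_p/p_s = 2/2.75 = 8/11.
So (s − 2)/(p − 1) = 8/11, i.e. (s − 2) = (8/11)·(p − 1).
Rewrite the budget in excess-of-subsistence terms: 2·(p − 1) + 2.75·(s − 2) = 51.5 − 2·1 − 2.75·2 = 44.
Substituting, 4·(p − 1) = 44, so p − 1 = 11 and p* = 12.
Then s − 2 = (8/11)·11 = 8, so s* = 10.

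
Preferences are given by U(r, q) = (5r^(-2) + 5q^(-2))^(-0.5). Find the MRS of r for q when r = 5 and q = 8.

For CES with ρ = -2, MRS = (q/r)^3.
At (5, 8): MRS = 512/125.
That is, one extra unit of r is worth 512/125 units of q at the margin.

MRS = 512/125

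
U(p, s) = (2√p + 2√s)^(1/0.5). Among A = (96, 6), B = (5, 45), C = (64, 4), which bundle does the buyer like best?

Bundle A

Evaluate utility at each bundle:
U(A) = 600.000.
U(B) = 320.000.
U(C) = 400.000.
Highest utility is A, so A ≻ C ≻ B.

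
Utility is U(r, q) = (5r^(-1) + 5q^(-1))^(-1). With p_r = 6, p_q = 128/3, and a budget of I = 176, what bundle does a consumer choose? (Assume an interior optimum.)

r* = 8, q* = 3

For CES with ρ = -1, MRS = (q/r)^2.
Tangency: set MRS = p_r/p_q = 6/(128/3) = 9/64.
So (q/r)^2 = 9/64; taking the square root, q/r = 0.375, i.e. q = 0.375·r.
Substitute into the budget 6·r + (128/3)·q = 176: 22·r = 176, so r* = 8 and q* = 0.375·8 = 3.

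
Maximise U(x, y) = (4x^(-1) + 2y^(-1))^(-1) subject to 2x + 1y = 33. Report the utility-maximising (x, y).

For CES with ρ = -1, MRS = (4/2)·(y/x)^2.
Tangency: set MRS = p_x/p_y = 2/1 = 2.
So (y/x)^2 = 1; taking the square root, y/x = 1, i.e. y = x.
Substitute into the budget 2·x + 1·y = 33: 3·x = 33, so x* = 11 and y* = 11.

x* = 11, y* = 11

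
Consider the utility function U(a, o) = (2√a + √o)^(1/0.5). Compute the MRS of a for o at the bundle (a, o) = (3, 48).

For CES with ρ = 0.5, MRS = (2/1)·√(o/a).
At (3, 48): MRS = 8.
That is, one extra unit of a is worth 8 units of o at the margin.

MRS = 8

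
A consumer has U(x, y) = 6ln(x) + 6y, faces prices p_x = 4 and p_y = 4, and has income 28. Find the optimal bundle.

MU_x = 6/x, MU_y = 6.
MRS = 6/x ÷ 6.
Tangency: set MRS = p_x/p_y = 4/4 = 1.
MRS depends only on x: 1/x = 1 ⇒ x* = 1/1 = 1.
From the budget, 4·y = 28 − 4·1 = 24, so y* = 6.

x* = 1, y* = 6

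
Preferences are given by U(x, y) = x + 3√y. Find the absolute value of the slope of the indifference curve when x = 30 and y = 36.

MRS = 4

MU_x = 1, MU_y = 3/(2√y).
MRS = 1 ÷ (3/(2√y)).
At (30, 36): MRS = 4.
The indifference curve has slope −4 at this bundle.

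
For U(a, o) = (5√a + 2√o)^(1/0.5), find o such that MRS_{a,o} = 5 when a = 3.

o = 12

For CES with ρ = 0.5, MRS = (5/2)·√(o/a).
Setting (5/2)·√(o/3) = 5 gives √(o/3) = 2, so o/3 = 4 and o = 12.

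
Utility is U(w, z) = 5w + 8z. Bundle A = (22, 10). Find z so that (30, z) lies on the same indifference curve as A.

z = 5

U(22, 10) = 190.
Set U(30, z) = 190 and solve.
5·30 + 8z = 190 ⇒ 8z = 40 ⇒ z = 5.
Check: U(30, 5) = 190.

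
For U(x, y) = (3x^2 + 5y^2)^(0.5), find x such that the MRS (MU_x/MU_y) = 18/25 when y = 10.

x = 12

For CES with ρ = 2, MRS = (3/5)·(y/x)^(-1).
Setting (3/5)·(10/x)^(-1) = 18/25 gives (10/x)^(-1) = 1.2, so 10/x = 5/6 and x = 12.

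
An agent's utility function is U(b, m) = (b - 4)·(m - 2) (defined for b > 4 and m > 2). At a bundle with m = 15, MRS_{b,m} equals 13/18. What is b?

b = 22

MU_b = (m−2), MU_m = (b−4).
MRS = (m−2)/(b−4).
Substitute m = 15: MRS = 13/(b − 4). Setting this equal to 13/18 gives b − 4 = 13/(13/18) = 18, so b = 22.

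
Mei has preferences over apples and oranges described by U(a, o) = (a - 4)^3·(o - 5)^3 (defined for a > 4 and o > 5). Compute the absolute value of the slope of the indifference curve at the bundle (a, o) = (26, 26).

MRS = 21/22

MU_a = 3·(a−4)^2·(o−5)^3, MU_o = 3·(a−4)^3·(o−5)^2.
MRS = (o−5)/(a−4).
At (26, 26): MRS = 21/22.
The indifference curve has slope −21/22 at this bundle.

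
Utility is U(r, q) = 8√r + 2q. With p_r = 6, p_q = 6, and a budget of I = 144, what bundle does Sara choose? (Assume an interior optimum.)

r* = 4, q* = 20

MU_r = 8/(2√r), MU_q = 2.
MRS = 8/(2√r) ÷ 2.
Tangency: set MRS = p_r/p_q = 6/6 = 1.
MRS depends only on r: 2/√r = 1 ⇒ √r = 2/1 = 2 ⇒ r* = 4.
From the budget, 6·q = 144 − 6·4 = 120, so q* = 20.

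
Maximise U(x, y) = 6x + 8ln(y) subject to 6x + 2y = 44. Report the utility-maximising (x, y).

x* = 6, y* = 4

MU_x = 6, MU_y = 8/y.
MRS = 6 ÷ (8/y).
Tangency: set MRS = p_x/p_y = 6/2 = 3.
MRS depends only on y: 0.75·y = 3 ⇒ y* = 3/0.75 = 4.
From the budget, 6·x = 44 − 2·4 = 36, so x* = 6.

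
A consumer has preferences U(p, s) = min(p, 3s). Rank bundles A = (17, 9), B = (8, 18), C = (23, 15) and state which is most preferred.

Evaluate utility at each bundle:
U(A) = 17.
U(B) = 8.
U(C) = 23.
Highest utility is C, so C ≻ A ≻ B.

Bundle C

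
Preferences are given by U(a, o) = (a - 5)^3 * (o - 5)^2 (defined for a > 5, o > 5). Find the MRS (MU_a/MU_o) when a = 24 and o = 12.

MU_a = 3·(a−5)^2·(o−5)^2, MU_o = 2·(a−5)^3·(o−5).
MRS = (3/2)·(o−5)/(a−5).
At (24, 12): MRS = 21/38.
That is, one extra unit of a is worth 21/38 units of o at the margin.

MRS = 21/38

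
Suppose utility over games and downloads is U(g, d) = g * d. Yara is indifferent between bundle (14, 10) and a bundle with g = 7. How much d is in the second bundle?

d = 20

U(14, 10) = 140.
Set U(7, d) = 140 and solve.
With g = 7: d = 140/7 = 20.
Check: U(7, 20) = 140.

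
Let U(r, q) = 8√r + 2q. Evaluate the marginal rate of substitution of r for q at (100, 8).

MRS = 0.2

MU_r = 8/(2√r), MU_q = 2.
MRS = 8/(2√r) ÷ 2.
At (100, 8): MRS = 0.2.
So at (100, 8) the consumer would give up 0.2 units of q for one more unit of r.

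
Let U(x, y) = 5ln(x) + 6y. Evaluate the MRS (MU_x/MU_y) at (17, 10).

MRS = 5/102

MU_x = 5/x, MU_y = 6.
MRS = 5/x ÷ 6.
At (17, 10): MRS = 5/102.
That is, one extra unit of x is worth 5/102 units of y at the margin.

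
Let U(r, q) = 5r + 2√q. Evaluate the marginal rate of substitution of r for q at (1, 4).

MU_r = 5, MU_q = 2/(2√q).
MRS = 5 ÷ (2/(2√q)).
At (1, 4): MRS = 10.
That is, one extra unit of r is worth 10 units of q at the margin.

MRS = 10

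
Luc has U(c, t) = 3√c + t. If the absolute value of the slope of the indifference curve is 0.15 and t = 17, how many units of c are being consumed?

c = 100

MU_c = 3/(2√c), MU_t = 1.
MRS = 3/(2√c) ÷ 1.
MRS depends only on c: 1.5/√c = 0.15 ⇒ √c = 1.5/0.15 = 10 ⇒ c = 100.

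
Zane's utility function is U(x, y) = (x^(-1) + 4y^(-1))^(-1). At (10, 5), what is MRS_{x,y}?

MRS = 1/16

For CES with ρ = -1, MRS = (1/4)·(y/x)^2.
At (10, 5): MRS = 1/16.
The indifference curve has slope −1/16 at this bundle.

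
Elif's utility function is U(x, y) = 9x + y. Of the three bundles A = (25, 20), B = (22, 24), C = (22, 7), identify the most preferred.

Evaluate utility at each bundle:
U(A) = 245.
U(B) = 222.
U(C) = 205.
Highest utility is A, so A ≻ B ≻ C.

Bundle A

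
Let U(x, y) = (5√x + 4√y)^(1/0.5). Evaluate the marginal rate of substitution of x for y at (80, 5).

For CES with ρ = 0.5, MRS = (5/4)·√(y/x).
At (80, 5): MRS = 5/16.
That is, one extra unit of x is worth 5/16 units of y at the margin.

MRS = 5/16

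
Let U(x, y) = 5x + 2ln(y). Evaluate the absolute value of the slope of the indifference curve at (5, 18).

MRS = 45

MU_x = 5, MU_y = 2/y.
MRS = 5 ÷ (2/y).
At (5, 18): MRS = 45.
The indifference curve has slope −45 at this bundle.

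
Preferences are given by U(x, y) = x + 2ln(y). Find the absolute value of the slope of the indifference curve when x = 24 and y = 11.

MU_x = 1, MU_y = 2/y.
MRS = 1 ÷ (2/y).
At (24, 11): MRS = 5.5.
The indifference curve has slope −5.5 at this bundle.

MRS = 5.5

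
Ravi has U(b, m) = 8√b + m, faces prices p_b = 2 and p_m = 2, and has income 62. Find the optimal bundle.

MU_b = 8/(2√b), MU_m = 1.
MRS = 8/(2√b) ÷ 1.
Tangency: set MRS = p_b/p_m = 2/2 = 1.
MRS depends only on b: 4/√b = 1 ⇒ √b = 4/1 = 4 ⇒ b* = 16.
From the budget, 2·m = 62 − 2·16 = 30, so m* = 15.

b* = 16, m* = 15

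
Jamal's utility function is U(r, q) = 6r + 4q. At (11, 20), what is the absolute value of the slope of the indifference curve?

MRS = 1.5

MU_r = 6, MU_q = 4, so MRS = 6/4 = 1.5 at every bundle.
At (11, 20): MRS = 1.5.
So at (11, 20) the consumer would give up 1.5 units of q for one more unit of r.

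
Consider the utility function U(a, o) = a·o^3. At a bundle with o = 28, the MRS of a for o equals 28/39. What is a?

a = 13

MU_a = o^3 and MU_o = 3·a·o^2.
MRS = MU_a/MU_o = (1/3)·o/a.
Substitute o = 28: MRS = (28/3)/a. Setting (28/3)/a = 28/39 gives a = (28/3)/(28/39) = 13.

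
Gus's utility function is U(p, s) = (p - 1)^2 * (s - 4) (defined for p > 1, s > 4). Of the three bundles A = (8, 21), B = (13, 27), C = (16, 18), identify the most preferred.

Evaluate utility at each bundle:
U(A) = 833.
U(B) = 3312.
U(C) = 3150.
Highest utility is B, so B ≻ C ≻ A.

Bundle B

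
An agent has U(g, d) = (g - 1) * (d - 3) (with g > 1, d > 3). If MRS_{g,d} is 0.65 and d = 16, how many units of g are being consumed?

g = 21

MU_g = (d−3), MU_d = (g−1).
MRS = (d−3)/(g−1).
Substitute d = 16: MRS = 13/(g − 1). Setting this equal to 0.65 gives g − 1 = 13/0.65 = 20, so g = 21.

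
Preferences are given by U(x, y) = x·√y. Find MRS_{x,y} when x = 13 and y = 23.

MRS = 46/13

MU_x = √y and MU_y = 0.5·x·y^(-0.5).
MRS = MU_x/MU_y = (2)·y/x.
At (13, 23): MRS = 46/13.
That is, one extra unit of x is worth 46/13 units of y at the margin.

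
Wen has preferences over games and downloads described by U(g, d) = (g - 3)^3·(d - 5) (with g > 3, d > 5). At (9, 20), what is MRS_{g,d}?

MU_g = 3·(g−3)^2·(d−5), MU_d = (g−3)^3.
MRS = (3/1)·(d−5)/(g−3).
At (9, 20): MRS = 7.5.
So at (9, 20) the consumer would give up 7.5 units of d for one more unit of g.

MRS = 7.5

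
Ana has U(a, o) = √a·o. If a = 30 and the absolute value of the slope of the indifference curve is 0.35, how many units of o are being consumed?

MU_a = 0.5·a^(-0.5)·o and MU_o = √a.
MRS = MU_a/MU_o = (0.5)·o/a.
Substitute a = 30: MRS = o/60. Setting o/60 = 0.35 gives o = 0.35·60 = 21.

o = 21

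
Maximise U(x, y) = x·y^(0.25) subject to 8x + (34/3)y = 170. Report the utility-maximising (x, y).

x* = 17, y* = 3

MU_x = y^(0.25) and MU_y = 0.25·x·y^(-0.75).
MRS = MU_x/MU_y = (4)·y/x.
Tangency: set MRS = p_x/p_y = 8/(34/3) = 12/17.
So (4)·y/x = 12/17, i.e. y = (3/17)·x.
Substitute into the budget 8·x + (34/3)·y = 170: 10·x = 170, so x* = 17.
Then y* = (3/17)·17 = 3.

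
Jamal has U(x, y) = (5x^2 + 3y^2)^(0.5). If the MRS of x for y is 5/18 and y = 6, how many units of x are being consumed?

x = 1

For CES with ρ = 2, MRS = (5/3)·(y/x)^(-1).
Setting (5/3)·(6/x)^(-1) = 5/18 gives (6/x)^(-1) = 1/6, so 6/x = 6 and x = 1.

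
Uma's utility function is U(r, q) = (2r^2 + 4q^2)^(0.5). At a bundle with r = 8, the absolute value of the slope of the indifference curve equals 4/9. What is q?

q = 9

For CES with ρ = 2, MRS = (2/4)·(q/r)^(-1).
Setting (2/4)·(q/8)^(-1) = 4/9 gives (q/8)^(-1) = 8/9, so q/8 = 1.125 and q = 9.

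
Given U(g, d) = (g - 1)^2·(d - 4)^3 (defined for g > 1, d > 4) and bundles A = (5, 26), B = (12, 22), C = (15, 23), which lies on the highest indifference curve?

Bundle C

Evaluate utility at each bundle:
U(A) = 170368.
U(B) = 705672.
U(C) = 1344364.
Highest utility is C, so C ≻ B ≻ A.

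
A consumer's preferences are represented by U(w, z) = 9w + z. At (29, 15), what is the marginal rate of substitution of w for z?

MU_w = 9, MU_z = 1, so MRS = 9/1 = 9 at every bundle.
At (29, 15): MRS = 9.
That is, one extra unit of w is worth 9 units of z at the margin.

MRS = 9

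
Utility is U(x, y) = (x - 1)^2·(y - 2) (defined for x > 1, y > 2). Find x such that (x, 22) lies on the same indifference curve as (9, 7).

x = 5

U(9, 7) = 320.
Set U(x, 22) = 320 and solve.
With y = 22: (22 − 2) = 20, so (x − 1)^2 = 320/20 = 16.
Taking the square root (with x > 1): x − 1 = 4, so x = 5.
Check: U(5, 22) = 320.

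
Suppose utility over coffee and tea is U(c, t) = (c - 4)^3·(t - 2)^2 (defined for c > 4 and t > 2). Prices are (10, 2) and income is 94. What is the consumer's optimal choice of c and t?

MU_c = 3·(c−4)^2·(t−2)^2, MU_t = 2·(c−4)^3·(t−2).
MRS = (3/2)·(t−2)/(c−4).
Tangency: set MRS = p_c/p_t = 10/2 = 5.
So (3/2)·(t − 2)/(c − 4) = 5, i.e. (t − 2) = (10/3)·(c − 4).
Rewrite the budget in excess-of-subsistence terms: 10·(c − 4) + 2·(t − 2) = 94 − 10·4 − 2·2 = 50.
Substituting, (50/3)·(c − 4) = 50, so c − 4 = 3 and c* = 7.
Then t − 2 = (10/3)·3 = 10, so t* = 12.

c* = 7, t* = 12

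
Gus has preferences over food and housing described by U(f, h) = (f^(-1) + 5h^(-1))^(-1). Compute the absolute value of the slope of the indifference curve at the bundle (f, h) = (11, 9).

MRS = 81/605

For CES with ρ = -1, MRS = (1/5)·(h/f)^2.
At (11, 9): MRS = 81/605.
The indifference curve has slope −81/605 at this bundle.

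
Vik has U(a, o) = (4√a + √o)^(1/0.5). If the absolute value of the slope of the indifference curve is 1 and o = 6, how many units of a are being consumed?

a = 96

For CES with ρ = 0.5, MRS = (4/1)·√(o/a).
Setting (4/1)·√(6/a) = 1 gives √(6/a) = 0.25, so 6/a = 1/16 and a = 96.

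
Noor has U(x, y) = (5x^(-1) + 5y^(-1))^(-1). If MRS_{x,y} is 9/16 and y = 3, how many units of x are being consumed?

x = 4

For CES with ρ = -1, MRS = (y/x)^2.
Setting (3/x)^2 = 9/16 gives 3/x = 0.75 and x = 4.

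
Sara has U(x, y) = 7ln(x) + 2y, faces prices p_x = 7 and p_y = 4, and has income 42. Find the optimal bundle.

x* = 2, y* = 7

MU_x = 7/x, MU_y = 2.
MRS = 7/x ÷ 2.
Tangency: set MRS = p_x/p_y = 7/4 = 1.75.
MRS depends only on x: 3.5/x = 1.75 ⇒ x* = 3.5/1.75 = 2.
From the budget, 4·y = 42 − 7·2 = 28, so y* = 7.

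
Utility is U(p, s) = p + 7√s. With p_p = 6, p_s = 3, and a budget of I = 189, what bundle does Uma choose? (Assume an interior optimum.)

MU_p = 1, MU_s = 7/(2√s).
MRS = 1 ÷ (7/(2√s)).
Tangency: set MRS = p_p/p_s = 6/3 = 2.
MRS depends only on s: (2/7)·√s = 2 ⇒ √s = 2/(2/7) = 7 ⇒ s* = 49.
From the budget, 6·p = 189 − 3·49 = 42, so p* = 7.

p* = 7, s* = 49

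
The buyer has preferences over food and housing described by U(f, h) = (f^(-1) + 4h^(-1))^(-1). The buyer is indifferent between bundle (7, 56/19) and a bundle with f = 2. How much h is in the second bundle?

U depends on (f, h) only through S = f^(-1) + 4h^(-1), so equal utility means equal S. At (7, 56/19): S = 1.5.
With f = 2: 2^(-1) = 0.5, so 4h^(-1) = 1.5 − 0.5 = 1, i.e. h^(-1) = 0.25.
Hence h = 1/0.25 = 4.
Check: U(2, 4) = 0.6667.

h = 4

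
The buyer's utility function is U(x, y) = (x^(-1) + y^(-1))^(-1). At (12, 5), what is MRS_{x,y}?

For CES with ρ = -1, MRS = (y/x)^2.
At (12, 5): MRS = 25/144.
The indifference curve has slope −25/144 at this bundle.

MRS = 25/144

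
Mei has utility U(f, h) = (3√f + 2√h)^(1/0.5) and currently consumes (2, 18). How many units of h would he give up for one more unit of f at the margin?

For CES with ρ = 0.5, MRS = (3/2)·√(h/f).
At (2, 18): MRS = 4.5.
That is, one extra unit of f is worth 4.5 units of h at the margin.

MRS = 4.5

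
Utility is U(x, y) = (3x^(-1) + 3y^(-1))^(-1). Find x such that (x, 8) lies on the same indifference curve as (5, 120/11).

U depends on (x, y) only through S = 3x^(-1) + 3y^(-1), so equal utility means equal S. At (5, 120/11): S = 0.875.
With y = 8: 3·8^(-1) = 0.375, so 3x^(-1) = 0.875 − 0.375 = 0.5, i.e. x^(-1) = 1/6.
Hence x = 1/(1/6) = 6.
Check: U(6, 8) = 1.1429.

x = 6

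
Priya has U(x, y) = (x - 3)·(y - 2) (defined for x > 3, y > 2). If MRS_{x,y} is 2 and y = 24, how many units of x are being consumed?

MU_x = (y−2), MU_y = (x−3).
MRS = (y−2)/(x−3).
Substitute y = 24: MRS = 22/(x − 3). Setting this equal to 2 gives x − 3 = 22/2 = 11, so x = 14.

x = 14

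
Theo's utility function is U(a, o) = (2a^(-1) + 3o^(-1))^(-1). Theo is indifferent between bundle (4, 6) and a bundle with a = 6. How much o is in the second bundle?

o = 4.5

U depends on (a, o) only through S = 2a^(-1) + 3o^(-1), so equal utility means equal S. At (4, 6): S = 1.
With a = 6: 2·6^(-1) = 1/3, so 3o^(-1) = 1 − 1/3 = 2/3, i.e. o^(-1) = 2/9.
Hence o = 1/(2/9) = 4.5.
Check: U(6, 4.5) = 1.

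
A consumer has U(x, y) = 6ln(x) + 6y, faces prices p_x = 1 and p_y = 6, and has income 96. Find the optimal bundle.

MU_x = 6/x, MU_y = 6.
MRS = 6/x ÷ 6.
Tangency: set MRS = p_x/p_y = 1/6.
MRS depends only on x: 1/x = 1/6 ⇒ x* = 1/(1/6) = 6.
From the budget, 6·y = 96 − 1·6 = 90, so y* = 15.

x* = 6, y* = 15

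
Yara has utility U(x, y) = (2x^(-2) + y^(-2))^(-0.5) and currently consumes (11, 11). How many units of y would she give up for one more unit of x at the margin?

MRS = 2

For CES with ρ = -2, MRS = (2/1)·(y/x)^3.
At (11, 11): MRS = 2.
The indifference curve has slope −2 at this bundle.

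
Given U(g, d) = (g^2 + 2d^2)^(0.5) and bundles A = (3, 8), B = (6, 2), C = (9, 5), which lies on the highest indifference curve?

Evaluate utility at each bundle:
U(A) = 11.705.
U(B) = 6.633.
U(C) = 11.446.
Highest utility is A, so A ≻ C ≻ B.

Bundle A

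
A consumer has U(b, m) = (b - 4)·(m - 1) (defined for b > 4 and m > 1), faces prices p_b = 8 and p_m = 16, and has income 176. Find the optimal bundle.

b* = 12, m* = 5

MU_b = (m−1), MU_m = (b−4).
MRS = (m−1)/(b−4).
Tangency: set MRS = p_b/p_m = 8/16 = 0.5.
So (m − 1)/(b − 4) = 0.5, i.e. (m − 1) = 0.5·(b − 4).
Rewrite the budget in excess-of-subsistence terms: 8·(b − 4) + 16·(m − 1) = 176 − 8·4 − 16·1 = 128.
Substituting, 16·(b − 4) = 128, so b − 4 = 8 and b* = 12.
Then m − 1 = 0.5·8 = 4, so m* = 5.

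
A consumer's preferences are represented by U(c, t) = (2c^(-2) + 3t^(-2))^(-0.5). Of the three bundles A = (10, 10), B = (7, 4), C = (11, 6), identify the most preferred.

Bundle A

Evaluate utility at each bundle:
U(A) = 4.472.
U(B) = 2.093.
U(C) = 3.164.
Highest utility is A, so A ≻ C ≻ B.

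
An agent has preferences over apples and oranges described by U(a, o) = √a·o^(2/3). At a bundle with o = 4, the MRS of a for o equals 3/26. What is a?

a = 26

MU_a = 0.5·a^(-0.5)·o^(2/3) and MU_o = 2/3·√a·o^(-1/3).
MRS = MU_a/MU_o = (0.75)·o/a.
Substitute o = 4: MRS = 3/a. Setting 3/a = 3/26 gives a = 3/(3/26) = 26.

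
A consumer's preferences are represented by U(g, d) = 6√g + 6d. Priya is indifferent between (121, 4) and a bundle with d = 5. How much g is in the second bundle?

U(121, 4) = 90.
Set U(g, 5) = 90 and solve.
With d = 5: 6√g = 90 − 6·5 = 60, so √g = 10 and g = 100.
Check: U(100, 5) = 90.

g = 100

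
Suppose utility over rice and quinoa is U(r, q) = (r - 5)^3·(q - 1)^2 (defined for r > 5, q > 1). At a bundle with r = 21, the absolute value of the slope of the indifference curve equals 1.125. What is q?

MU_r = 3·(r−5)^2·(q−1)^2, MU_q = 2·(r−5)^3·(q−1).
MRS = (3/2)·(q−1)/(r−5).
Substitute r = 21: MRS = (q − 1)/(32/3). Setting this equal to 1.125 gives q − 1 = 1.125·(32/3) = 12, so q = 13.

q = 13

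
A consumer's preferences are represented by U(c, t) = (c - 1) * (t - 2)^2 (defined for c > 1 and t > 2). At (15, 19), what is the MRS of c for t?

MRS = 17/28

MU_c = (t−2)^2, MU_t = 2·(c−1)·(t−2).
MRS = (1/2)·(t−2)/(c−1).
At (15, 19): MRS = 17/28.
The indifference curve has slope −17/28 at this bundle.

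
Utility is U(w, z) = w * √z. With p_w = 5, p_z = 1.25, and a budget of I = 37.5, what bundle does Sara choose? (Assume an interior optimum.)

w* = 5, z* = 10

MU_w = √z and MU_z = 0.5·w·z^(-0.5).
MRS = MU_w/MU_z = (2)·z/w.
Tangency: set MRS = p_w/p_z = 5/1.25 = 4.
So (2)·z/w = 4, i.e. z = 2·w.
Substitute into the budget 5·w + 1.25·z = 37.5: 7.5·w = 37.5, so w* = 5.
Then z* = 2·5 = 10.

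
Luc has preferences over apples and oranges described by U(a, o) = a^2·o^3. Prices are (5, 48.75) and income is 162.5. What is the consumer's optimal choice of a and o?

a* = 13, o* = 2

MU_a = 2·a·o^3 and MU_o = 3·a^2·o^2.
MRS = MU_a/MU_o = (2/3)·o/a.
Tangency: set MRS = p_a/p_o = 5/48.75 = 4/39.
So (2/3)·o/a = 4/39, i.e. o = (2/13)·a.
Substitute into the budget 5·a + 48.75·o = 162.5: 12.5·a = 162.5, so a* = 13.
Then o* = (2/13)·13 = 2.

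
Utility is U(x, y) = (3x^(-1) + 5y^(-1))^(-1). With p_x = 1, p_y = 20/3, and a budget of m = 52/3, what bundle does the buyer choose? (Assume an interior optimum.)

For CES with ρ = -1, MRS = (3/5)·(y/x)^2.
Tangency: set MRS = p_x/p_y = 1/(20/3) = 0.15.
So (y/x)^2 = 0.25; taking the square root, y/x = 0.5, i.e. y = 0.5·x.
Substitute into the budget 1·x + (20/3)·y = 52/3: (13/3)·x = 52/3, so x* = 4 and y* = 0.5·4 = 2.

x* = 4, y* = 2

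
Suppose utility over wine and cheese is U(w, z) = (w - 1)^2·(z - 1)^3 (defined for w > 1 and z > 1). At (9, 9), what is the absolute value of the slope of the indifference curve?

MU_w = 2·(w−1)·(z−1)^3, MU_z = 3·(w−1)^2·(z−1)^2.
MRS = (2/3)·(z−1)/(w−1).
At (9, 9): MRS = 2/3.
So at (9, 9) the consumer would give up 2/3 units of z for one more unit of w.

MRS = 2/3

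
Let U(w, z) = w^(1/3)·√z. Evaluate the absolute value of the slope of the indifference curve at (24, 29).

MU_w = 1/3·w^(-2/3)·√z and MU_z = 0.5·w^(1/3)·z^(-0.5).
MRS = MU_w/MU_z = (2/3)·z/w.
At (24, 29): MRS = 29/36.
The indifference curve has slope −29/36 at this bundle.

MRS = 29/36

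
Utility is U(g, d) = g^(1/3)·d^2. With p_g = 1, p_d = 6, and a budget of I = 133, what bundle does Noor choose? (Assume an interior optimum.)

MU_g = 1/3·g^(-2/3)·d^2 and MU_d = 2·g^(1/3)·d.
MRS = MU_g/MU_d = (1/6)·d/g.
Tangency: set MRS = p_g/p_d = 1/6.
So (1/6)·d/g = 1/6, i.e. d = g.
Substitute into the budget 1·g + 6·d = 133: 7·g = 133, so g* = 19.
Then d* = 19.

g* = 19, d* = 19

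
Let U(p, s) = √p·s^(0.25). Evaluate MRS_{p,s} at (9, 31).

MRS = 62/9

MU_p = 0.5·p^(-0.5)·s^(0.25) and MU_s = 0.25·√p·s^(-0.75).
MRS = MU_p/MU_s = (2)·s/p.
At (9, 31): MRS = 62/9.
The indifference curve has slope −62/9 at this bundle.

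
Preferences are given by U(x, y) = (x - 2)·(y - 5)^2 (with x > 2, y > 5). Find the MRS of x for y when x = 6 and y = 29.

MU_x = (y−5)^2, MU_y = 2·(x−2)·(y−5).
MRS = (1/2)·(y−5)/(x−2).
At (6, 29): MRS = 3.
That is, one extra unit of x is worth 3 units of y at the margin.

MRS = 3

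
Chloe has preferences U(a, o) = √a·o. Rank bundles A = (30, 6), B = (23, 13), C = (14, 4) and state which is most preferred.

Evaluate utility at each bundle:
U(A) = 32.863.
U(B) = 62.346.
U(C) = 14.967.
Highest utility is B, so B ≻ A ≻ C.

Bundle B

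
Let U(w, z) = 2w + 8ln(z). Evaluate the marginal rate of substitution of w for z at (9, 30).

MU_w = 2, MU_z = 8/z.
MRS = 2 ÷ (8/z).
At (9, 30): MRS = 7.5.
So at (9, 30) the consumer would give up 7.5 units of z for one more unit of w.

MRS = 7.5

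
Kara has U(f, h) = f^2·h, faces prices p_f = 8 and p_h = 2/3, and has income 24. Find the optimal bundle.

f* = 2, h* = 12

MU_f = 2·f·h and MU_h = f^2.
MRS = MU_f/MU_h = (2/1)·h/f.
Tangency: set MRS = p_f/p_h = 8/(2/3) = 12.
So (2/1)·h/f = 12, i.e. h = 6·f.
Substitute into the budget 8·f + (2/3)·h = 24: 12·f = 24, so f* = 2.
Then h* = 6·2 = 12.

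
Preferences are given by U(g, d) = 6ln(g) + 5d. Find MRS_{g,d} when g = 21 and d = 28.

MU_g = 6/g, MU_d = 5.
MRS = 6/g ÷ 5.
At (21, 28): MRS = 2/35.
That is, one extra unit of g is worth 2/35 units of d at the margin.

MRS = 2/35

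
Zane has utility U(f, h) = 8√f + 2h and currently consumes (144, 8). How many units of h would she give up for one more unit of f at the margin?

MRS = 1/6

MU_f = 8/(2√f), MU_h = 2.
MRS = 8/(2√f) ÷ 2.
At (144, 8): MRS = 1/6.
So at (144, 8) the consumer would give up 1/6 units of h for one more unit of f.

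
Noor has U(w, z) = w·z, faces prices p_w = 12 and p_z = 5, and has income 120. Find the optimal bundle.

MU_w = z and MU_z = w.
MRS = MU_w/MU_z = z/w.
Tangency: set MRS = p_w/p_z = 12/5 = 2.4.
So z/w = 2.4, i.e. z = 2.4·w.
Substitute into the budget 12·w + 5·z = 120: 24·w = 120, so w* = 5.
Then z* = 2.4·5 = 12.

w* = 5, z* = 12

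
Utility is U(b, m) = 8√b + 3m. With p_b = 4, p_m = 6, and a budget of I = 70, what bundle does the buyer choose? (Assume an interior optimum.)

b* = 4, m* = 9

MU_b = 8/(2√b), MU_m = 3.
MRS = 8/(2√b) ÷ 3.
Tangency: set MRS = p_b/p_m = 4/6 = 2/3.
MRS depends only on b: (4/3)/√b = 2/3 ⇒ √b = (4/3)/(2/3) = 2 ⇒ b* = 4.
From the budget, 6·m = 70 − 4·4 = 54, so m* = 9.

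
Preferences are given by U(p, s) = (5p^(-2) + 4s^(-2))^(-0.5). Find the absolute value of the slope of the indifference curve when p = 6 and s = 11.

MRS = 6655/864

For CES with ρ = -2, MRS = (5/4)·(s/p)^3.
At (6, 11): MRS = 6655/864.
That is, one extra unit of p is worth 6655/864 units of s at the margin.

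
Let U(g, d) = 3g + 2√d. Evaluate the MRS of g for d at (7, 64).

MU_g = 3, MU_d = 2/(2√d).
MRS = 3 ÷ (2/(2√d)).
At (7, 64): MRS = 24.
So at (7, 64) the consumer would give up 24 units of d for one more unit of g.

MRS = 24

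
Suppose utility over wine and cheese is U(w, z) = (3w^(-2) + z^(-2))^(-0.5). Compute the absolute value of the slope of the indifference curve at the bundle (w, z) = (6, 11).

MRS = 1331/72

For CES with ρ = -2, MRS = (3/1)·(z/w)^3.
At (6, 11): MRS = 1331/72.
So at (6, 11) the consumer would give up 1331/72 units of z for one more unit of w.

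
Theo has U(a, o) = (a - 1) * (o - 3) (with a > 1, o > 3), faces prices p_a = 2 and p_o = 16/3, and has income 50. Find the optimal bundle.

a* = 9, o* = 6

MU_a = (o−3), MU_o = (a−1).
MRS = (o−3)/(a−1).
Tangency: set MRS = p_a/p_o = 2/(16/3) = 0.375.
So (o − 3)/(a − 1) = 0.375, i.e. (o − 3) = 0.375·(a − 1).
Rewrite the budget in excess-of-subsistence terms: 2·(a − 1) + (16/3)·(o − 3) = 50 − 2·1 − (16/3)·3 = 32.
Substituting, 4·(a − 1) = 32, so a − 1 = 8 and a* = 9.
Then o − 3 = 0.375·8 = 3, so o* = 6.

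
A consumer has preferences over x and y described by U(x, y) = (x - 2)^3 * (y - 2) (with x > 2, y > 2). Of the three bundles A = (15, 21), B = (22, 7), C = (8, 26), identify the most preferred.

Evaluate utility at each bundle:
U(A) = 41743.
U(B) = 40000.
U(C) = 5184.
Highest utility is A, so A ≻ B ≻ C.

Bundle A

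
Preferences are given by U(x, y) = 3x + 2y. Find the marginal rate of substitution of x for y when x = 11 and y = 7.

MU_x = 3, MU_y = 2, so MRS = 3/2 = 1.5 at every bundle.
At (11, 7): MRS = 1.5.
The indifference curve has slope −1.5 at this bundle.

MRS = 1.5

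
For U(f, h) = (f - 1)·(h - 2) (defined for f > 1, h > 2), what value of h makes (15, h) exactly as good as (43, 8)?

h = 20

U(43, 8) = 252.
Set U(15, h) = 252 and solve.
With f = 15: (15 − 1) = 14, so (h − 2) = 252/14 = 18.
So h = 2 + 18 = 20.
Check: U(15, 20) = 252.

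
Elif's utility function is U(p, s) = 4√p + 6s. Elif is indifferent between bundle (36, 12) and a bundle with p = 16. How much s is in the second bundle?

U(36, 12) = 96.
Set U(16, s) = 96 and solve.
With p = 16: √16 = 4, so 6s = 96 − 4·4 = 80 and s = 40/3.
Check: U(16, 40/3) = 96.

s = 40/3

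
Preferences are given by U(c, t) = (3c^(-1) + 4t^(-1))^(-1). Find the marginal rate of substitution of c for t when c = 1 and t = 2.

For CES with ρ = -1, MRS = (3/4)·(t/c)^2.
At (1, 2): MRS = 3.
The indifference curve has slope −3 at this bundle.

MRS = 3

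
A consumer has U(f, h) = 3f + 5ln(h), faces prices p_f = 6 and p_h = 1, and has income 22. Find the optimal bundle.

MU_f = 3, MU_h = 5/h.
MRS = 3 ÷ (5/h).
Tangency: set MRS = p_f/p_h = 6/1 = 6.
MRS depends only on h: 0.6·h = 6 ⇒ h* = 6/0.6 = 10.
From the budget, 6·f = 22 − 1·10 = 12, so f* = 2.

f* = 2, h* = 10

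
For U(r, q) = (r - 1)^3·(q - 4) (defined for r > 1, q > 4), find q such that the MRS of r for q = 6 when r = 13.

q = 28

MU_r = 3·(r−1)^2·(q−4), MU_q = (r−1)^3.
MRS = (3/1)·(q−4)/(r−1).
Substitute r = 13: MRS = (q − 4)/4. Setting this equal to 6 gives q − 4 = 6·4 = 24, so q = 28.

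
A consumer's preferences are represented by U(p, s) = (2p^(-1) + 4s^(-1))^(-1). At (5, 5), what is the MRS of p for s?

For CES with ρ = -1, MRS = (2/4)·(s/p)^2.
At (5, 5): MRS = 0.5.
So at (5, 5) the consumer would give up 0.5 units of s for one more unit of p.

MRS = 0.5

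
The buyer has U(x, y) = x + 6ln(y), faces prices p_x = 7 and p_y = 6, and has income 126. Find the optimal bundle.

x* = 12, y* = 7

MU_x = 1, MU_y = 6/y.
MRS = 1 ÷ (6/y).
Tangency: set MRS = p_x/p_y = 7/6.
MRS depends only on y: (1/6)·y = 7/6 ⇒ y* = (7/6)/(1/6) = 7.
From the budget, 7·x = 126 − 6·7 = 84, so x* = 12.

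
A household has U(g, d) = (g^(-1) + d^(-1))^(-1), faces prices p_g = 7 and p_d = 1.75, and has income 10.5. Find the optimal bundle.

For CES with ρ = -1, MRS = (d/g)^2.
Tangency: set MRS = p_g/p_d = 7/1.75 = 4.
So (d/g)^2 = 4; taking the square root, d/g = 2, i.e. d = 2·g.
Substitute into the budget 7·g + 1.75·d = 10.5: 10.5·g = 10.5, so g* = 1 and d* = 2·1 = 2.

g* = 1, d* = 2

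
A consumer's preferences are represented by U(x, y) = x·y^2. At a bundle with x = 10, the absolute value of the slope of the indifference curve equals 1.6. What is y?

MU_x = y^2 and MU_y = 2·x·y.
MRS = MU_x/MU_y = (1/2)·y/x.
Substitute x = 10: MRS = y/20. Setting y/20 = 1.6 gives y = 1.6·20 = 32.

y = 32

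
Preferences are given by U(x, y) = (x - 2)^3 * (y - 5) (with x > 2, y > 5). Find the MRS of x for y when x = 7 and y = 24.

MU_x = 3·(x−2)^2·(y−5), MU_y = (x−2)^3.
MRS = (3/1)·(y−5)/(x−2).
At (7, 24): MRS = 11.4.
So at (7, 24) the consumer would give up 11.4 units of y for one more unit of x.

MRS = 11.4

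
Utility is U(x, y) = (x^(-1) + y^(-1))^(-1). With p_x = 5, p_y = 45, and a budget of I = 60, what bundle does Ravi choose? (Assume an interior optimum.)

x* = 3, y* = 1

For CES with ρ = -1, MRS = (y/x)^2.
Tangency: set MRS = p_x/p_y = 5/45 = 1/9.
So (y/x)^2 = 1/9; taking the square root, y/x = 1/3, i.e. y = (1/3)·x.
Substitute into the budget 5·x + 45·y = 60: 20·x = 60, so x* = 3 and y* = (1/3)·3 = 1.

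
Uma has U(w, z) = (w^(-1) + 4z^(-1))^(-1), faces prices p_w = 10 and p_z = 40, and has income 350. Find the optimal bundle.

For CES with ρ = -1, MRS = (1/4)·(z/w)^2.
Tangency: set MRS = p_w/p_z = 10/40 = 0.25.
So (z/w)^2 = 1; taking the square root, z/w = 1, i.e. z = w.
Substitute into the budget 10·w + 40·z = 350: 50·w = 350, so w* = 7 and z* = 7.

w* = 7, z* = 7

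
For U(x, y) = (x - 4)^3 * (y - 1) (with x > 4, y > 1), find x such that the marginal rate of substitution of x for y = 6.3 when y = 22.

MU_x = 3·(x−4)^2·(y−1), MU_y = (x−4)^3.
MRS = (3/1)·(y−1)/(x−4).
Substitute y = 22: MRS = 63/(x − 4). Setting this equal to 6.3 gives x − 4 = 63/6.3 = 10, so x = 14.

x = 14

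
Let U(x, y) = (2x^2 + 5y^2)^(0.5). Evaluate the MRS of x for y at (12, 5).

MRS = 24/25

For CES with ρ = 2, MRS = (2/5)·(y/x)^(-1).
At (12, 5): MRS = 24/25.
That is, one extra unit of x is worth 24/25 units of y at the margin.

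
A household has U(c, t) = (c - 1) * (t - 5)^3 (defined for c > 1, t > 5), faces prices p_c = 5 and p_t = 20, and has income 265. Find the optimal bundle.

c* = 9, t* = 11

MU_c = (t−5)^3, MU_t = 3·(c−1)·(t−5)^2.
MRS = (1/3)·(t−5)/(c−1).
Tangency: set MRS = p_c/p_t = 5/20 = 0.25.
So (1/3)·(t − 5)/(c − 1) = 0.25, i.e. (t − 5) = 0.75·(c − 1).
Rewrite the budget in excess-of-subsistence terms: 5·(c − 1) + 20·(t − 5) = 265 − 5·1 − 20·5 = 160.
Substituting, 20·(c − 1) = 160, so c − 1 = 8 and c* = 9.
Then t − 5 = 0.75·8 = 6, so t* = 11.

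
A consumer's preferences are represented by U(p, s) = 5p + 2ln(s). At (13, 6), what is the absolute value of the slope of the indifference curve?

MU_p = 5, MU_s = 2/s.
MRS = 5 ÷ (2/s).
At (13, 6): MRS = 15.
That is, one extra unit of p is worth 15 units of s at the margin.

MRS = 15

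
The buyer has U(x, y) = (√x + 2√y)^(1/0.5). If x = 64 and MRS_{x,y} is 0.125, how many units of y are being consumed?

y = 4

For CES with ρ = 0.5, MRS = (1/2)·√(y/x).
Setting (1/2)·√(y/64) = 0.125 gives √(y/64) = 0.25, so y/64 = 1/16 and y = 4.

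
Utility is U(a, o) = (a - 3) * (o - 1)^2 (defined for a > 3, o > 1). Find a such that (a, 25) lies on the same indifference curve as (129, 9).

a = 17

U(129, 9) = 8064.
Set U(a, 25) = 8064 and solve.
With o = 25: (25 − 1)^2 = 576, so (a − 3) = 8064/576 = 14.
So a = 3 + 14 = 17.
Check: U(17, 25) = 8064.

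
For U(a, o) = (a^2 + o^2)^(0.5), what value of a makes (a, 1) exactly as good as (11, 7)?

a = 13

U depends on (a, o) only through S = a^2 + o^2, so equal utility means equal S. At (11, 7): S = 170.
With o = 1: 1^2 = 1, so a^2 = 170 − 1 = 169.
Hence a = √169 = 13.
Check: U(13, 1) = 13.0384.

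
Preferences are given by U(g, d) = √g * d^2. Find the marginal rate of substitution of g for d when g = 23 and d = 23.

MRS = 0.25

MU_g = 0.5·g^(-0.5)·d^2 and MU_d = 2·√g·d.
MRS = MU_g/MU_d = (0.25)·d/g.
At (23, 23): MRS = 0.25.
So at (23, 23) the consumer would give up 0.25 units of d for one more unit of g.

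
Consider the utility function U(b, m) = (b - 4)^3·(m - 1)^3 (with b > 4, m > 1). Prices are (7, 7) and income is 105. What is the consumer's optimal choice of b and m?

b* = 9, m* = 6

MU_b = 3·(b−4)^2·(m−1)^3, MU_m = 3·(b−4)^3·(m−1)^2.
MRS = (m−1)/(b−4).
Tangency: set MRS = p_b/p_m = 7/7 = 1.
So (m − 1)/(b − 4) = 1, i.e. (m − 1) = (b − 4).
Rewrite the budget in excess-of-subsistence terms: 7·(b − 4) + 7·(m − 1) = 105 − 7·4 − 7·1 = 70.
Substituting, 14·(b − 4) = 70, so b − 4 = 5 and b* = 9.
Then m − 1 = 5, so m* = 6.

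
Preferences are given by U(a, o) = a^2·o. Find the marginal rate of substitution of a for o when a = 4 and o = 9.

MU_a = 2·a·o and MU_o = a^2.
MRS = MU_a/MU_o = (2/1)·o/a.
At (4, 9): MRS = 4.5.
The indifference curve has slope −4.5 at this bundle.

MRS = 4.5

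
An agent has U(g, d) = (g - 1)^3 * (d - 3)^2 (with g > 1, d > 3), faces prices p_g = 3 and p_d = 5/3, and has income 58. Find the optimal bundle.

g* = 11, d* = 15

MU_g = 3·(g−1)^2·(d−3)^2, MU_d = 2·(g−1)^3·(d−3).
MRS = (3/2)·(d−3)/(g−1).
Tangency: set MRS = p_g/p_d = 3/(5/3) = 1.8.
So (3/2)·(d − 3)/(g − 1) = 1.8, i.e. (d − 3) = 1.2·(g − 1).
Rewrite the budget in excess-of-subsistence terms: 3·(g − 1) + (5/3)·(d − 3) = 58 − 3·1 − (5/3)·3 = 50.
Substituting, 5·(g − 1) = 50, so g − 1 = 10 and g* = 11.
Then d − 3 = 1.2·10 = 12, so d* = 15.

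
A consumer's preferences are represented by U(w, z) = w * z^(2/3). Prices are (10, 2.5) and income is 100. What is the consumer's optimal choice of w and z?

w* = 6, z* = 16

MU_w = z^(2/3) and MU_z = 2/3·w·z^(-1/3).
MRS = MU_w/MU_z = (1.5)·z/w.
Tangency: set MRS = p_w/p_z = 10/2.5 = 4.
So (1.5)·z/w = 4, i.e. z = (8/3)·w.
Substitute into the budget 10·w + 2.5·z = 100: (50/3)·w = 100, so w* = 6.
Then z* = (8/3)·6 = 16.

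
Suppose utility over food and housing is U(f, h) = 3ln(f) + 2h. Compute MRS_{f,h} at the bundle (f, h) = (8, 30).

MU_f = 3/f, MU_h = 2.
MRS = 3/f ÷ 2.
At (8, 30): MRS = 3/16.
That is, one extra unit of f is worth 3/16 units of h at the margin.

MRS = 3/16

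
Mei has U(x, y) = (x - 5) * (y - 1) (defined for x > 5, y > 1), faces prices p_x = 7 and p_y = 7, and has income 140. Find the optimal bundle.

x* = 12, y* = 8

MU_x = (y−1), MU_y = (x−5).
MRS = (y−1)/(x−5).
Tangency: set MRS = p_x/p_y = 7/7 = 1.
So (y − 1)/(x − 5) = 1, i.e. (y − 1) = (x − 5).
Rewrite the budget in excess-of-subsistence terms: 7·(x − 5) + 7·(y − 1) = 140 − 7·5 − 7·1 = 98.
Substituting, 14·(x − 5) = 98, so x − 5 = 7 and x* = 12.
Then y − 1 = 7, so y* = 8.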